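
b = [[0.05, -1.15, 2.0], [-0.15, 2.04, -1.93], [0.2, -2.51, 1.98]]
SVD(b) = [[-0.46, -0.85, 0.24], [0.59, -0.1, 0.8], [-0.66, 0.51, 0.55]] @ diag([4.7938977223033215, 0.7162712884307654, 0.0002635616830254594]) @ [[-0.05,  0.71,  -0.7],[0.1,  -0.7,  -0.71],[0.99,  0.11,  0.04]]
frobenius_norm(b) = 4.85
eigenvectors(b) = [[-0.47, 0.99, -0.96], [0.59, 0.11, 0.13], [-0.66, 0.04, 0.23]]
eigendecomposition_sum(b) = [[0.13, -1.68, 1.48], [-0.16, 2.11, -1.86], [0.18, -2.39, 2.10]] + [[0.0, 0.00, 0.0], [0.0, 0.0, 0.0], [0.00, 0.0, 0.0]] + [[-0.08, 0.53, 0.52],  [0.01, -0.07, -0.07],  [0.02, -0.12, -0.12]]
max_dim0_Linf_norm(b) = 2.51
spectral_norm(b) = 4.79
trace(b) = 4.07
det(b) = -0.00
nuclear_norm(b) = 5.51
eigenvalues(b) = [4.34, 0.0, -0.27]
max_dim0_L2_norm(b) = 3.43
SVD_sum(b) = [[0.11,-1.58,1.57],  [-0.14,1.99,-1.98],  [0.16,-2.25,2.24]] + [[-0.06,0.43,0.43],[-0.01,0.05,0.05],[0.04,-0.26,-0.26]] + [[0.0, 0.0, 0.0],[0.00, 0.00, 0.0],[0.0, 0.00, 0.00]]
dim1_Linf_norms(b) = [2.0, 2.04, 2.51]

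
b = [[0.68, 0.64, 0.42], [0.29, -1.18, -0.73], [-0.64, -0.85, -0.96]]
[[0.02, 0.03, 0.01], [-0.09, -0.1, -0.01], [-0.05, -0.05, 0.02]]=b @ [[-0.03, -0.03, 0.01], [0.04, 0.07, 0.06], [0.04, 0.01, -0.08]]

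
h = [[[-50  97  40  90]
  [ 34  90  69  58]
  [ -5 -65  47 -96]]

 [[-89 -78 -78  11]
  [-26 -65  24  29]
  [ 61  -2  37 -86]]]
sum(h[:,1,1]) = 25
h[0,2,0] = -5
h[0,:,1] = [97, 90, -65]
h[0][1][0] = 34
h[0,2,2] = 47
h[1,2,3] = -86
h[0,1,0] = 34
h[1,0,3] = 11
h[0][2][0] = -5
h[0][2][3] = -96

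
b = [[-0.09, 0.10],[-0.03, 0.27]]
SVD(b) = [[0.40, 0.92], [0.92, -0.40]] @ diag([0.29438922476479507, 0.0723531916530499]) @ [[-0.22, 0.98], [-0.98, -0.22]]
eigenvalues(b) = [-0.08, 0.26]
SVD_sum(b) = [[-0.03, 0.11],[-0.06, 0.26]] + [[-0.06, -0.01], [0.03, 0.01]]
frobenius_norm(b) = 0.30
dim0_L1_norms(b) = [0.12, 0.37]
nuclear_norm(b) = 0.37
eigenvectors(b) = [[-1.00, -0.27], [-0.09, -0.96]]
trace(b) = 0.18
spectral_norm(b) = 0.29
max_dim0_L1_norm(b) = 0.37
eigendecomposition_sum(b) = [[-0.08, 0.02], [-0.01, 0.00]] + [[-0.01, 0.08],  [-0.02, 0.27]]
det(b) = -0.02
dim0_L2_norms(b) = [0.09, 0.29]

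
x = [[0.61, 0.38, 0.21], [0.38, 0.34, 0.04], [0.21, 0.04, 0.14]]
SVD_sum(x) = [[0.6, 0.4, 0.18], [0.40, 0.27, 0.12], [0.18, 0.12, 0.05]] + [[0.01, -0.02, 0.03], [-0.02, 0.07, -0.08], [0.03, -0.08, 0.09]] + [[-0.0, 0.0, 0.0], [0.00, -0.0, -0.0], [0.0, -0.00, -0.0]]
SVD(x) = [[-0.81,0.22,-0.55], [-0.54,-0.66,0.53], [-0.24,0.72,0.65]] @ diag([0.9269668165591751, 0.16795330714483112, 0.004920123704006118]) @ [[-0.81, -0.54, -0.24],[0.22, -0.66, 0.72],[0.55, -0.53, -0.65]]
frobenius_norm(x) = 0.94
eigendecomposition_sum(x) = [[0.6, 0.4, 0.18], [0.40, 0.27, 0.12], [0.18, 0.12, 0.05]] + [[-0.0, 0.0, 0.00],[0.0, -0.0, -0.0],[0.0, -0.0, -0.00]] + [[0.01,-0.02,0.03], [-0.02,0.07,-0.08], [0.03,-0.08,0.09]]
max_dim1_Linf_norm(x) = 0.61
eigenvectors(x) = [[-0.81, -0.55, 0.22], [-0.54, 0.53, -0.66], [-0.24, 0.65, 0.72]]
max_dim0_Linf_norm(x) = 0.61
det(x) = -0.00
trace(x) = 1.09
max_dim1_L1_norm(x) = 1.2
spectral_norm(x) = 0.93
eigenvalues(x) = [0.93, -0.0, 0.17]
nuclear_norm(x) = 1.10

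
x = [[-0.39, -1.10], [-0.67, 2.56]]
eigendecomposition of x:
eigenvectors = [[-0.98, 0.33], [-0.21, -0.95]]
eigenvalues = [-0.62, 2.79]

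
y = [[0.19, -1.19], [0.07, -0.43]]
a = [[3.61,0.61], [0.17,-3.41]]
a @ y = [[0.73,-4.56], [-0.21,1.26]]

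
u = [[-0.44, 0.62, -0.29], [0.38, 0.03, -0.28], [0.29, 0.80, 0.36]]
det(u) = -0.324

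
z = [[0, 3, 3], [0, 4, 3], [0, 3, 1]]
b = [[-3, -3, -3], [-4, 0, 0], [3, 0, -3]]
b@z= [[0, -30, -21], [0, -12, -12], [0, 0, 6]]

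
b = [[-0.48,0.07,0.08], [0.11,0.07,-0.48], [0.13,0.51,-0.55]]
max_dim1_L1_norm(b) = 1.19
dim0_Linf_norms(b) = [0.48, 0.51, 0.55]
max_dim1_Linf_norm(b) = 0.55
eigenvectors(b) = [[(0.96+0j), 0.18-0.11j, (0.18+0.11j)], [(-0.25+0j), 0.40+0.54j, (0.4-0.54j)], [(-0.08+0j), (0.71+0j), 0.71-0.00j]]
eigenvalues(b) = [(-0.51+0j), (-0.23+0.37j), (-0.23-0.37j)]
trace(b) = -0.96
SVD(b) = [[-0.19, -0.96, -0.21], [0.51, 0.08, -0.85], [0.84, -0.27, 0.48]] @ diag([0.8882039458718375, 0.478967015931388, 0.22424171821380465]) @ [[0.29, 0.51, -0.81],[0.91, -0.41, 0.06],[0.30, 0.76, 0.58]]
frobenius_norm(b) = 1.03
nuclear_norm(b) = 1.59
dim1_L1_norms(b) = [0.63, 0.66, 1.19]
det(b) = -0.10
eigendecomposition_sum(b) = [[(-0.52+0j), -0.10+0.00j, (0.19+0j)], [(0.14-0j), (0.03-0j), -0.05-0.00j], [(0.04-0j), 0.01-0.00j, (-0.02-0j)]] + [[(0.02+0.01j), 0.09+0.00j, (-0.05+0.06j)], [(-0.01+0.06j), (0.02+0.28j), (-0.22-0.16j)], [(0.04+0.05j), (0.25+0.16j), (-0.27+0.08j)]] + [[0.02-0.01j,(0.09-0j),-0.05-0.06j], [-0.01-0.06j,0.02-0.28j,-0.22+0.16j], [0.04-0.05j,(0.25-0.16j),(-0.27-0.08j)]]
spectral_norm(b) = 0.89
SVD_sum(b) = [[-0.05, -0.09, 0.14], [0.13, 0.23, -0.37], [0.21, 0.38, -0.60]] + [[-0.42, 0.19, -0.03], [0.04, -0.02, 0.00], [-0.12, 0.05, -0.01]] + [[-0.01, -0.04, -0.03], [-0.06, -0.14, -0.11], [0.03, 0.08, 0.06]]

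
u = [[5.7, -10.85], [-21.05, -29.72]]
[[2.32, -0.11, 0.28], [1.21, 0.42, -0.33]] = u @[[0.14, -0.02, 0.03], [-0.14, 0.0, -0.01]]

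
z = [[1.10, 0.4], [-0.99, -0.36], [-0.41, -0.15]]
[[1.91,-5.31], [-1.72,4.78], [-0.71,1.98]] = z @ [[3.00,-3.77],[-3.47,-2.91]]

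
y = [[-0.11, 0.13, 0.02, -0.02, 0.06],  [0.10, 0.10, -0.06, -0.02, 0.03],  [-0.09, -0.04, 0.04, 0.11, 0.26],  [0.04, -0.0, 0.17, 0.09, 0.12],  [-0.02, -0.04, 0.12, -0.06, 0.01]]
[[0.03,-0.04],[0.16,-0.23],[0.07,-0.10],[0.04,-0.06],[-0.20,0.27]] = y@[[0.54, -0.74],[0.89, -1.24],[-0.66, 0.92],[1.21, -1.67],[0.20, -0.27]]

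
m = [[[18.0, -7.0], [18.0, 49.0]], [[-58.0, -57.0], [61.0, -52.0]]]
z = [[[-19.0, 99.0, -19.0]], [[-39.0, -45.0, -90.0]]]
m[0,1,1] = 49.0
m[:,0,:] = [[18.0, -7.0], [-58.0, -57.0]]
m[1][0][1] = -57.0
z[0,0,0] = -19.0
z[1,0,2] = -90.0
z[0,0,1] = 99.0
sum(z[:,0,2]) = -109.0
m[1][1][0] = 61.0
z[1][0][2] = -90.0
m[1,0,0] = -58.0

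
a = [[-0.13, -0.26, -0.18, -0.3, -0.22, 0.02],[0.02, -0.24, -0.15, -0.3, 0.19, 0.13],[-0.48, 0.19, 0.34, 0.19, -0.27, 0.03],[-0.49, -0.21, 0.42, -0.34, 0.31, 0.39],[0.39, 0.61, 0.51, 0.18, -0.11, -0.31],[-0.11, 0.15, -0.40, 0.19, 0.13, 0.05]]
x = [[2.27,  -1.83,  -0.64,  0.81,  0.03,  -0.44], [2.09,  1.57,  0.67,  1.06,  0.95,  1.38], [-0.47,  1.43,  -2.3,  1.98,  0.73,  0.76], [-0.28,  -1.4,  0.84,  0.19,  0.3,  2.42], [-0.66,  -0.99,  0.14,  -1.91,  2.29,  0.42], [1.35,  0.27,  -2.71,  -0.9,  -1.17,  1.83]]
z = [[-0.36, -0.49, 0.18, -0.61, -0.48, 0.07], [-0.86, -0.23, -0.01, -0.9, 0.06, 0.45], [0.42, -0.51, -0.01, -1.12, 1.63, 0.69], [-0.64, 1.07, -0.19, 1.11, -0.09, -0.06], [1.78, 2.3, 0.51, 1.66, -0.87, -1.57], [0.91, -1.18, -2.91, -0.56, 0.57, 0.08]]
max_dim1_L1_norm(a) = 2.16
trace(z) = -0.28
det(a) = -0.00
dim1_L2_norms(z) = [1.0, 1.34, 2.2, 1.68, 3.83, 3.37]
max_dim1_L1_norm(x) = 8.23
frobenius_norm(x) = 8.22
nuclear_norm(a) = 3.43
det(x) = -977.13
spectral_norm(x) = 4.70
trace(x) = 5.85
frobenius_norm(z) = 6.04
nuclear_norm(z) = 11.51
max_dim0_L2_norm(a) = 0.88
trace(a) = -0.43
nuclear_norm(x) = 19.52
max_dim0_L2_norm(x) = 3.77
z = x @ a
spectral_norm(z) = 4.65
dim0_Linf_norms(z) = [1.78, 2.3, 2.91, 1.66, 1.63, 1.57]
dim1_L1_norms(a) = [1.11, 1.03, 1.5, 2.16, 2.11, 1.03]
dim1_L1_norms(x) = [6.02, 7.72, 7.67, 5.43, 6.41, 8.23]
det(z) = 0.08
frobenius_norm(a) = 1.72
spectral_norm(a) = 1.20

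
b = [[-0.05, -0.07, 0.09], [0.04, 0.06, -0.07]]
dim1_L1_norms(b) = [0.21, 0.17]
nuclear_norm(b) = 0.16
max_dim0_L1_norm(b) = 0.16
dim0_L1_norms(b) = [0.09, 0.13, 0.16]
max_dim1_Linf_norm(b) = 0.09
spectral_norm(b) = 0.16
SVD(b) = [[-0.78, 0.63], [0.63, 0.78]] @ diag([0.15996335793132463, 0.0034240501361587575]) @ [[0.40, 0.58, -0.71], [-0.08, 0.8, 0.60]]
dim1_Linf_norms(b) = [0.09, 0.07]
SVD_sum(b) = [[-0.05, -0.07, 0.09], [0.04, 0.06, -0.07]] + [[-0.0, 0.0, 0.0],[-0.0, 0.00, 0.00]]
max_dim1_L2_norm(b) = 0.12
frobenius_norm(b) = 0.16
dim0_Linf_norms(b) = [0.05, 0.07, 0.09]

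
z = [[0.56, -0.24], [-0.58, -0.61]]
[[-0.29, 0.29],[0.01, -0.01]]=z @ [[-0.38, 0.38],[0.34, -0.34]]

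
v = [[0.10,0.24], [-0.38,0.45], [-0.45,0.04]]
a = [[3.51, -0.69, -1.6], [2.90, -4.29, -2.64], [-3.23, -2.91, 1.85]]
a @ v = [[1.33, 0.47], [3.11, -1.34], [-0.05, -2.01]]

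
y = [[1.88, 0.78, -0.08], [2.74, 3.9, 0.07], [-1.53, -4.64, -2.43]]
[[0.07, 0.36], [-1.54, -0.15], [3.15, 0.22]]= y @ [[0.26, 0.31], [-0.57, -0.26], [-0.37, 0.21]]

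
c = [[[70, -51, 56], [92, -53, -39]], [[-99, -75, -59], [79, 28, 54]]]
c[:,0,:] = [[70, -51, 56], [-99, -75, -59]]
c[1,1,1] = 28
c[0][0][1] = -51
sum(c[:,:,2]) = 12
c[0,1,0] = 92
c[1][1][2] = 54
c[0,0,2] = 56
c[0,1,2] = -39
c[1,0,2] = -59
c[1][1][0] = 79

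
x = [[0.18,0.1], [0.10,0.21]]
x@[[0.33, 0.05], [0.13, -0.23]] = [[0.07, -0.01], [0.06, -0.04]]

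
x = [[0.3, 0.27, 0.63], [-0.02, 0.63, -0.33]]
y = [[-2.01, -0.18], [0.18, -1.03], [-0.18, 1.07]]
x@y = [[-0.67, 0.34], [0.21, -1.00]]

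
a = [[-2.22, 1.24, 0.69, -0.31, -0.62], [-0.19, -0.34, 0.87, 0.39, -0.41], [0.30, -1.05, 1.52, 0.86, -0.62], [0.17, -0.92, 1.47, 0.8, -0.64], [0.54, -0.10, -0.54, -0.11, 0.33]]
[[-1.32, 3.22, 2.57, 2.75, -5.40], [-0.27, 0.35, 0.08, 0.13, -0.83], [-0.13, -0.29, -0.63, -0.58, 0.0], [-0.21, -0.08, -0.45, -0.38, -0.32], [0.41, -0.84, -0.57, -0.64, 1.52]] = a @ [[0.22, -0.85, -0.95, -0.72, 1.42],[-0.01, 0.22, 0.30, 0.3, -0.21],[-0.08, -0.02, -0.13, -0.23, -0.26],[0.58, -0.72, -0.01, -0.55, 1.33],[0.94, -1.37, -0.29, -1.24, 2.25]]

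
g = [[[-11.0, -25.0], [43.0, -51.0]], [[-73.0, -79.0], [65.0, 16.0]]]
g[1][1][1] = 16.0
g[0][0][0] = -11.0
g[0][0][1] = -25.0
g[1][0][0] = -73.0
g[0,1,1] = -51.0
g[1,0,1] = -79.0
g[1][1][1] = 16.0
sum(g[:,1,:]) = 73.0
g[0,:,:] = [[-11.0, -25.0], [43.0, -51.0]]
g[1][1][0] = 65.0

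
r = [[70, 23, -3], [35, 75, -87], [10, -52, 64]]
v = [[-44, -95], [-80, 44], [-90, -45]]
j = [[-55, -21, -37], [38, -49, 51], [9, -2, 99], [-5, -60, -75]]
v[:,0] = [-44, -80, -90]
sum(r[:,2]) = -26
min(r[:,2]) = -87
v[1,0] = -80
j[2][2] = 99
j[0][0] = -55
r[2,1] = -52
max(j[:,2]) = 99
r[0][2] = -3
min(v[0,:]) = -95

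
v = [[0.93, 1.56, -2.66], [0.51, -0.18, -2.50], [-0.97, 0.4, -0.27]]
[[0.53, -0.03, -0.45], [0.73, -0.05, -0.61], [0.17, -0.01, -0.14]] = v@[[-0.13, 0.01, 0.11], [-0.11, 0.01, 0.09], [-0.31, 0.02, 0.26]]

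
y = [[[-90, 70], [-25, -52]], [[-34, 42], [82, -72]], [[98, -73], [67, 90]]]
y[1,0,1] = 42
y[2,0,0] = 98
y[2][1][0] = 67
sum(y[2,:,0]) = 165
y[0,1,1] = -52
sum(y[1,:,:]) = 18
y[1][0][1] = 42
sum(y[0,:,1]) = 18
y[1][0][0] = -34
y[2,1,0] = 67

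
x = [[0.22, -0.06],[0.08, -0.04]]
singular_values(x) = [0.24, 0.02]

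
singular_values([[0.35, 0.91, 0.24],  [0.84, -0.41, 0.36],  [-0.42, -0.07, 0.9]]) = [1.01, 1.0, 0.99]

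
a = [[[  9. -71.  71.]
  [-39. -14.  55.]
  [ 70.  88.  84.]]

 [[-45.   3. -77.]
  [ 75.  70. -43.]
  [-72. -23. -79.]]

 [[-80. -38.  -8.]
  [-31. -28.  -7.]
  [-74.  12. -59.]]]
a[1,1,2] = -43.0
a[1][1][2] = -43.0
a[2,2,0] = -74.0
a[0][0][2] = 71.0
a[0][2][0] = 70.0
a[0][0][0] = 9.0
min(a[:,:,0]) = -80.0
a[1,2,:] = [-72.0, -23.0, -79.0]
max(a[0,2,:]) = 88.0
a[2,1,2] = -7.0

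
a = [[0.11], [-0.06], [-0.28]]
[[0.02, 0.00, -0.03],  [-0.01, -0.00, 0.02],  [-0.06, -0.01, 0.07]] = a@ [[0.21,  0.04,  -0.25]]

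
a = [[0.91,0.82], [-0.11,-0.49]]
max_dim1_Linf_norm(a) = 0.91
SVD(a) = [[-0.94, 0.33], [0.33, 0.94]] @ diag([1.2950931416779359, 0.274652060576239]) @ [[-0.69, -0.72], [0.72, -0.69]]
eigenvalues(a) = [0.84, -0.42]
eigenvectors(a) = [[1.00, -0.52], [-0.08, 0.85]]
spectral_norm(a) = 1.30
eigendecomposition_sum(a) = [[0.89, 0.55],[-0.07, -0.05]] + [[0.02, 0.27], [-0.04, -0.44]]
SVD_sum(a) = [[0.84, 0.88], [-0.30, -0.31]] + [[0.07,-0.06], [0.19,-0.18]]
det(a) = -0.36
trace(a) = 0.42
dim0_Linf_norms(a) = [0.91, 0.82]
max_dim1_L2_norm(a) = 1.22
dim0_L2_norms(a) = [0.92, 0.96]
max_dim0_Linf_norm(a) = 0.91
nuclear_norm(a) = 1.57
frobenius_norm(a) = 1.32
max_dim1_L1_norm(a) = 1.73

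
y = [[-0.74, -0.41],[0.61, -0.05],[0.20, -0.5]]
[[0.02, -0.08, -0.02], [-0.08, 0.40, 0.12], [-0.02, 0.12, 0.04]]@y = [[-0.07,0.01], [0.33,-0.05], [0.10,-0.02]]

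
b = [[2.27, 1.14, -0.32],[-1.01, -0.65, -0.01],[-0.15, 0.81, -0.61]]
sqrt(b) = [[1.61, 0.65, -0.11], [-0.4, 0.52, -0.28], [0.6, 2.31, -0.33]]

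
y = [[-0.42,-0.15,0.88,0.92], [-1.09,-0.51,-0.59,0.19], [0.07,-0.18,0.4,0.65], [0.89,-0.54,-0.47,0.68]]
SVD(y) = [[0.85, 0.12, 0.23, 0.46], [0.12, 0.70, -0.7, -0.06], [0.49, -0.16, 0.00, -0.86], [0.16, -0.69, -0.68, 0.21]] @ diag([1.5419062856219123, 1.472535957807344, 1.2219087245285216, 0.0013886126635369374]) @ [[-0.20, -0.24, 0.51, 0.80],  [-0.97, 0.02, -0.03, -0.22],  [0.05, 0.56, 0.76, -0.31],  [-0.08, 0.79, -0.39, 0.46]]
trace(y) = 0.15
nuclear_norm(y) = 4.24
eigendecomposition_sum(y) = [[0.43+0.00j, (-0.22+0j), (0.21-0j), (0.63-0j)], [(-0.31-0j), 0.16+0.00j, (-0.15+0j), -0.44+0.00j], [(0.37+0j), (-0.19+0j), (0.18-0j), (0.54-0j)], [0.48+0.00j, (-0.25+0j), 0.23-0.00j, 0.69-0.00j]] + [[-0.43-0.03j,(0.04+0.15j),(0.34+0.23j),0.15-0.06j], [(-0.39-1.11j),(-0.33+0.25j),-0.22+1.10j,(0.31+0.31j)], [(-0.15-0.03j),(0.01+0.05j),0.11+0.10j,0.06-0.02j], [0.20-0.37j,(-0.15-0.03j),-0.35+0.20j,(-0.01+0.16j)]] + [[(-0.43+0.03j), 0.04-0.15j, 0.34-0.23j, (0.15+0.06j)], [-0.39+1.11j, (-0.33-0.25j), (-0.22-1.1j), (0.31-0.31j)], [(-0.15+0.03j), 0.01-0.05j, (0.11-0.1j), (0.06+0.02j)], [0.20+0.37j, -0.15+0.03j, -0.35-0.20j, (-0.01-0.16j)]] + [[-0.00-0.00j, 0j, 0j, (-0+0j)], [0j, (-0-0j), -0.01-0.00j, 0.00-0.00j], [-0.00-0.00j, 0j, 0j, -0.00+0.00j], [0j, -0.00-0.00j, (-0-0j), -0j]]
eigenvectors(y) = [[(0.54+0j), (0.13-0.29j), 0.13+0.29j, -0.08+0.00j], [(-0.38+0j), 0.89+0.00j, 0.89-0.00j, 0.79+0.00j], [0.46+0.00j, (0.06-0.1j), 0.06+0.10j, (-0.39+0j)], [(0.59+0j), 0.21+0.24j, 0.21-0.24j, 0.47+0.00j]]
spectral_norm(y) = 1.54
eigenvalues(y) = [(1.46+0j), (-0.66+0.48j), (-0.66-0.48j), 0j]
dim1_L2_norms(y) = [1.35, 1.35, 0.79, 1.33]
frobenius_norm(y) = 2.46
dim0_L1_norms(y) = [2.47, 1.38, 2.34, 2.44]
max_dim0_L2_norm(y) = 1.47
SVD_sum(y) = [[-0.27, -0.31, 0.67, 1.04], [-0.04, -0.05, 0.1, 0.15], [-0.15, -0.18, 0.39, 0.6], [-0.05, -0.06, 0.13, 0.2]] + [[-0.17, 0.00, -0.01, -0.04], [-1.00, 0.02, -0.04, -0.23], [0.22, -0.00, 0.01, 0.05], [0.99, -0.02, 0.03, 0.23]] + [[0.02, 0.16, 0.21, -0.09], [-0.05, -0.48, -0.65, 0.27], [0.00, 0.00, 0.00, -0.00], [-0.04, -0.47, -0.63, 0.26]] + [[-0.0, 0.00, -0.0, 0.0], [0.0, -0.00, 0.00, -0.00], [0.00, -0.00, 0.0, -0.0], [-0.0, 0.0, -0.00, 0.0]]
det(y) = 0.00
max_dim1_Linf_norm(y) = 1.09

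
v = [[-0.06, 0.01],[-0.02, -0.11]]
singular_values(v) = [0.11, 0.06]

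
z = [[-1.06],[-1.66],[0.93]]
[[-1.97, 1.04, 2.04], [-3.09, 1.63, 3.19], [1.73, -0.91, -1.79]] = z @ [[1.86, -0.98, -1.92]]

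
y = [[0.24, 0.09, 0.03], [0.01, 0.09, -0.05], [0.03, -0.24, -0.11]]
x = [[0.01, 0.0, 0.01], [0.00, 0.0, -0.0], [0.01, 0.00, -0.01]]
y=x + [[0.23, 0.09, 0.02], [0.01, 0.09, -0.05], [0.02, -0.24, -0.10]]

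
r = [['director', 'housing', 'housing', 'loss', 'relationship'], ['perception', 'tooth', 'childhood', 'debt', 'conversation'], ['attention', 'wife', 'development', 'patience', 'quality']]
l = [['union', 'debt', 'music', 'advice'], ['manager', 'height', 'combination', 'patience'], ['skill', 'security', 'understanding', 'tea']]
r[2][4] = 'quality'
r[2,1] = 'wife'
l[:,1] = ['debt', 'height', 'security']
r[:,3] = ['loss', 'debt', 'patience']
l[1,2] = 'combination'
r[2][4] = 'quality'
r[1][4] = 'conversation'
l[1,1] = 'height'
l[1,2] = 'combination'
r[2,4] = 'quality'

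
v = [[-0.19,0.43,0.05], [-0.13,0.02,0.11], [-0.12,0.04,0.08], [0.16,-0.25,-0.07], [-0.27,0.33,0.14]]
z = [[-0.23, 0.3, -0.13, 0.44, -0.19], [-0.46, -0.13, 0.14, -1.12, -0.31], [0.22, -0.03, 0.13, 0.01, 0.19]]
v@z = [[-0.14, -0.11, 0.09, -0.56, -0.09], [0.04, -0.04, 0.03, -0.08, 0.04], [0.03, -0.04, 0.03, -0.10, 0.03], [0.06, 0.08, -0.06, 0.35, 0.03], [-0.06, -0.13, 0.1, -0.49, -0.02]]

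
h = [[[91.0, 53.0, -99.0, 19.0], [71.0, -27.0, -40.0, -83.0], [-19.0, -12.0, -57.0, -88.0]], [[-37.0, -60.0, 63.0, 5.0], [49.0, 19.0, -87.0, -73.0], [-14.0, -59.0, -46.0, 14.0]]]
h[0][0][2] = -99.0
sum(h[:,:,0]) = 141.0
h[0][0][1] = 53.0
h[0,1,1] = -27.0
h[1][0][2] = 63.0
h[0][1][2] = -40.0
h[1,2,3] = 14.0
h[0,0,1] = 53.0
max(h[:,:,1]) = 53.0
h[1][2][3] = 14.0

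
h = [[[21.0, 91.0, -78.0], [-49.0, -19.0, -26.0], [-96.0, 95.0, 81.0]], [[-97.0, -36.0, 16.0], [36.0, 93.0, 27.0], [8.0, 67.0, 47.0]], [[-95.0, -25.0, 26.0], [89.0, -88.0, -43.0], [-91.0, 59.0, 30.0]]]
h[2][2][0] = -91.0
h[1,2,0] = 8.0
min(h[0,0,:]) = -78.0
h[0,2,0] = -96.0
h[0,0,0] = 21.0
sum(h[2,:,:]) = -138.0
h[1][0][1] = -36.0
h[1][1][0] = 36.0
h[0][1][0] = -49.0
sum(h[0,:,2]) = -23.0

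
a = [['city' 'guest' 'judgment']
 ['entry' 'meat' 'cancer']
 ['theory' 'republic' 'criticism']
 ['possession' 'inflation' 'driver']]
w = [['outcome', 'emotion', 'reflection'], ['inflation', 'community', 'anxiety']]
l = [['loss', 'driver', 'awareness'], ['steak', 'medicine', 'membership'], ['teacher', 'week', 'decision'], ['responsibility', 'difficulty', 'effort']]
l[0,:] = ['loss', 'driver', 'awareness']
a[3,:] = ['possession', 'inflation', 'driver']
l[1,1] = 'medicine'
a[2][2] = 'criticism'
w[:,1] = ['emotion', 'community']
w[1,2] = 'anxiety'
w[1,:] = ['inflation', 'community', 'anxiety']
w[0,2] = 'reflection'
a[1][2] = 'cancer'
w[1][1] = 'community'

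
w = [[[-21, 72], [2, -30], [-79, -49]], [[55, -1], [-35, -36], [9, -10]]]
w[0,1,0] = 2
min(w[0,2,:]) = -79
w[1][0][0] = 55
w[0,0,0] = -21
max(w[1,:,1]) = -1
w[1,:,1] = [-1, -36, -10]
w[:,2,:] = [[-79, -49], [9, -10]]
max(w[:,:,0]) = 55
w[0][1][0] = 2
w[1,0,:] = [55, -1]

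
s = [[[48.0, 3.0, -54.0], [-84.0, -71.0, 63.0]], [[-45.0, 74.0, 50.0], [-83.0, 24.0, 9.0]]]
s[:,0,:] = [[48.0, 3.0, -54.0], [-45.0, 74.0, 50.0]]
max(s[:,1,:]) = 63.0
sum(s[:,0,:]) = 76.0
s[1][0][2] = 50.0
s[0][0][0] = 48.0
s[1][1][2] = 9.0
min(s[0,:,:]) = -84.0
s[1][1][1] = 24.0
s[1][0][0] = -45.0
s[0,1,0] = -84.0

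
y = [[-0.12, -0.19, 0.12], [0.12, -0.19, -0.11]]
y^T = [[-0.12,0.12], [-0.19,-0.19], [0.12,-0.11]]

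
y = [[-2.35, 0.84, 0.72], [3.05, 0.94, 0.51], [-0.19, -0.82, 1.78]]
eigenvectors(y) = [[(0.8+0j), (0.17+0.09j), (0.17-0.09j)], [(-0.6+0j), 0.70+0.00j, 0.70-0.00j], [-0.07+0.00j, 0.04+0.69j, (0.04-0.69j)]]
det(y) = -11.23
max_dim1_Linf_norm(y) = 3.05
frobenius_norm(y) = 4.59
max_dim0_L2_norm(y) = 3.86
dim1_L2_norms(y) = [2.6, 3.23, 1.97]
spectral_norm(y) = 3.87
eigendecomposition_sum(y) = [[-2.56+0.00j, (0.61-0j), 0.32+0.00j], [1.93-0.00j, -0.46+0.00j, -0.24-0.00j], [(0.23-0j), (-0.05+0j), (-0.03-0j)]] + [[(0.11+0.13j), 0.12+0.19j, 0.20-0.17j], [0.56+0.24j, 0.70+0.43j, (0.37-0.9j)], [-0.21+0.56j, -0.38+0.71j, (0.9+0.32j)]] + [[(0.11-0.13j), 0.12-0.19j, (0.2+0.17j)], [(0.56-0.24j), (0.7-0.43j), 0.37+0.90j], [-0.21-0.56j, -0.38-0.71j, 0.90-0.32j]]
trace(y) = 0.37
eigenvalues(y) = [(-3.05+0j), (1.71+0.88j), (1.71-0.88j)]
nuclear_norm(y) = 7.32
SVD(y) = [[-0.59,0.21,0.78], [0.8,0.26,0.54], [-0.09,0.94,-0.32]] @ diag([3.8692207002892443, 1.9964232757641727, 1.4536248747322198]) @ [[1.00, 0.08, -0.05], [0.06, -0.18, 0.98], [-0.07, 0.98, 0.18]]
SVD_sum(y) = [[-2.29, -0.19, 0.11], [3.08, 0.26, -0.14], [-0.34, -0.03, 0.02]] + [[0.03, -0.07, 0.41], [0.03, -0.09, 0.51], [0.11, -0.33, 1.85]] + [[-0.08, 1.11, 0.2], [-0.06, 0.77, 0.14], [0.03, -0.46, -0.08]]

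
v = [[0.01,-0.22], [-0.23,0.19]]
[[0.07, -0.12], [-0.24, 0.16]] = v @ [[0.81,  -0.29], [-0.29,  0.51]]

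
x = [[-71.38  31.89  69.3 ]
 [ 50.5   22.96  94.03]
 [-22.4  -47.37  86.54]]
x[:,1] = [31.89, 22.96, -47.37]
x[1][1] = 22.96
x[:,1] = [31.89, 22.96, -47.37]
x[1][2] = 94.03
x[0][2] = 69.3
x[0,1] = 31.89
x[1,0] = 50.5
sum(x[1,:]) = 167.49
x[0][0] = -71.38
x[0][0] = -71.38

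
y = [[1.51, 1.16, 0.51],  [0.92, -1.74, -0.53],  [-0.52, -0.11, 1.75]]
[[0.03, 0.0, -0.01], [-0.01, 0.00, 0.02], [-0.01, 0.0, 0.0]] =y@[[0.01,0.00,0.0], [0.01,0.0,-0.01], [0.00,-0.0,0.0]]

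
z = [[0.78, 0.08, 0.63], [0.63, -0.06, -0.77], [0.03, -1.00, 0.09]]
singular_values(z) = [1.01, 1.01, 0.99]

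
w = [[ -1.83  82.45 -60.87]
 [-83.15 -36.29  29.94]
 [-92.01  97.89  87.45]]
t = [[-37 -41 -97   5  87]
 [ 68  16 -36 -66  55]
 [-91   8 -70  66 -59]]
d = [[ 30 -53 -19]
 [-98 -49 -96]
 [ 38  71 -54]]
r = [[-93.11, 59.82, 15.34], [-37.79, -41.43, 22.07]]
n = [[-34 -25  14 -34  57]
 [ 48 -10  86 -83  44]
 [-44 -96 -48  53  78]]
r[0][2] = 15.34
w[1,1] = -36.29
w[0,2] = -60.87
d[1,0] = -98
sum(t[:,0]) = -60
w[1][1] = -36.29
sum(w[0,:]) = 19.750000000000007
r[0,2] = 15.34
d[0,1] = -53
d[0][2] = -19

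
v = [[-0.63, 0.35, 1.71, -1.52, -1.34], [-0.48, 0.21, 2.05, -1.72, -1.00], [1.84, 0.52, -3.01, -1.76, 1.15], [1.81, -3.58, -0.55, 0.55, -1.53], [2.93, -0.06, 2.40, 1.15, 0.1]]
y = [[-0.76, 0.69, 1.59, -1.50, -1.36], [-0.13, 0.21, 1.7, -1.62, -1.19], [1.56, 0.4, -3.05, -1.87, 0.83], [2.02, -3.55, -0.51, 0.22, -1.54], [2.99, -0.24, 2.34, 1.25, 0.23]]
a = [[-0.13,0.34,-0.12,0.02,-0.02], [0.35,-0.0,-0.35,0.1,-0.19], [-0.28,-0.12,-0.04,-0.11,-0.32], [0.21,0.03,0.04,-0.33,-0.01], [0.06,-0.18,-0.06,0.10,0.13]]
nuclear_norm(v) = 16.39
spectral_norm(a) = 0.56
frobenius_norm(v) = 8.24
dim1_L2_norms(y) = [2.77, 2.64, 4.01, 4.4, 4.01]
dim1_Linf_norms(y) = [1.59, 1.7, 3.05, 3.55, 2.99]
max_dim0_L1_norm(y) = 9.19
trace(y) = -3.15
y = v + a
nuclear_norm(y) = 16.10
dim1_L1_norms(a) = [0.63, 0.99, 0.87, 0.62, 0.53]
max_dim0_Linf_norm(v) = 3.58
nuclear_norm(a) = 1.93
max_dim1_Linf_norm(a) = 0.35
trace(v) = -2.78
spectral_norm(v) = 5.01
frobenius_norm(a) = 0.93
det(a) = -0.00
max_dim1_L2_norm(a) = 0.54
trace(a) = -0.37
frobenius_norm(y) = 8.14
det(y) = 51.02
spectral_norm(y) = 4.92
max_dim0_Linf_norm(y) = 3.55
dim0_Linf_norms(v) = [2.93, 3.58, 3.01, 1.76, 1.53]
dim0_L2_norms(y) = [4.01, 3.65, 4.52, 3.16, 2.53]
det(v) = 75.42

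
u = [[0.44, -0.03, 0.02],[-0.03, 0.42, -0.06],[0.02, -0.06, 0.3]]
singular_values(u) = [0.48, 0.41, 0.27]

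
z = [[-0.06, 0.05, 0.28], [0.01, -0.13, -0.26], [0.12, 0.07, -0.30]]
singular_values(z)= [0.5, 0.16, 0.0]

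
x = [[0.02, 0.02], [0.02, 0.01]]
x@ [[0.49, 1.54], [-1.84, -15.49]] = [[-0.03, -0.28], [-0.01, -0.12]]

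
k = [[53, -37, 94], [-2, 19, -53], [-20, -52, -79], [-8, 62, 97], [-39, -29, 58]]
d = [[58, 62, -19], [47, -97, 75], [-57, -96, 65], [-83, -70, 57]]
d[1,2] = 75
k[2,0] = -20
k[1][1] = 19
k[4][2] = 58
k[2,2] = -79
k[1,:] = [-2, 19, -53]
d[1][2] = 75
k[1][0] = -2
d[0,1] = 62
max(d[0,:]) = 62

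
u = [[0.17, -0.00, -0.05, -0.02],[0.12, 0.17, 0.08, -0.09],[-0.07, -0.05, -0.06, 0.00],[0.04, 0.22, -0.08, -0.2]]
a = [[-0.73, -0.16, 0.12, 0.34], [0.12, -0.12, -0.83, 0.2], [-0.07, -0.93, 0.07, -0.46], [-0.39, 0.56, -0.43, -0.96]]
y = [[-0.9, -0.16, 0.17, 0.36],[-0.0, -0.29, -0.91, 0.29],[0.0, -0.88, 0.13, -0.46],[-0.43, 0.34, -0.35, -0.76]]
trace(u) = 0.08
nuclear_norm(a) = 3.98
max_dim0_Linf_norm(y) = 0.91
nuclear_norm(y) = 4.00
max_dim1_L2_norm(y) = 1.0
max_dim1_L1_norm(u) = 0.54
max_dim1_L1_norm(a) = 2.34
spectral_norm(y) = 1.00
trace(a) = -1.74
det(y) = -1.00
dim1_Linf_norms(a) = [0.73, 0.83, 0.93, 0.96]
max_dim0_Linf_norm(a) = 0.96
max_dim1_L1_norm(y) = 1.88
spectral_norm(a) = 1.28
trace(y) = -1.82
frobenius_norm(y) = 2.00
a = u + y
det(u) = -0.00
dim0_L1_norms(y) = [1.33, 1.67, 1.56, 1.87]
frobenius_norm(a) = 2.03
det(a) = -0.92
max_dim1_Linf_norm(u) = 0.22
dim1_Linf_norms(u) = [0.17, 0.17, 0.07, 0.22]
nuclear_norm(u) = 0.71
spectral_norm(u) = 0.38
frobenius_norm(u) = 0.44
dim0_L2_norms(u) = [0.22, 0.28, 0.14, 0.22]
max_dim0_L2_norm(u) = 0.28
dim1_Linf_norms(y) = [0.9, 0.91, 0.88, 0.76]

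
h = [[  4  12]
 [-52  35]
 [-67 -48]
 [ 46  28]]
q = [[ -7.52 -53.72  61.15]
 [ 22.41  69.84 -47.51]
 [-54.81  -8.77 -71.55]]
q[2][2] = -71.55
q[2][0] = -54.81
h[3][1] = 28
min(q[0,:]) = -53.72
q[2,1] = -8.77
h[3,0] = 46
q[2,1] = -8.77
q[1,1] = 69.84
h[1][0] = -52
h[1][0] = -52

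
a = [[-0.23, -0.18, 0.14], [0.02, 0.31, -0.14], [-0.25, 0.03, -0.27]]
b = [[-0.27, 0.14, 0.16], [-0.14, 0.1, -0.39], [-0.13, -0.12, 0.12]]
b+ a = [[-0.50, -0.04, 0.3],[-0.12, 0.41, -0.53],[-0.38, -0.09, -0.15]]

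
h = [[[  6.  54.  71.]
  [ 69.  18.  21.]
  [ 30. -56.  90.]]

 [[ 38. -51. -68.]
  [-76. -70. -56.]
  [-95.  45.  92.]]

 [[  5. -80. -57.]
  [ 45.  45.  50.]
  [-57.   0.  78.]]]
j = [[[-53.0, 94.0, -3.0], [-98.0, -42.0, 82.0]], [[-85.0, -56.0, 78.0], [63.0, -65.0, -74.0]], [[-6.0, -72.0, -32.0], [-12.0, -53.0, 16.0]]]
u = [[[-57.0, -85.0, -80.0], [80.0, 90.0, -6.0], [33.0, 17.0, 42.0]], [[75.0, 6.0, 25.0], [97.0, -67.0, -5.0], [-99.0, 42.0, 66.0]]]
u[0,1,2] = -6.0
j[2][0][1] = -72.0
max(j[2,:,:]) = 16.0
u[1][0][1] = 6.0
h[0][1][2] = 21.0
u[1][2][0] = -99.0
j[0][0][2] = -3.0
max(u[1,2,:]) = 66.0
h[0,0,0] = 6.0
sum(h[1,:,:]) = -241.0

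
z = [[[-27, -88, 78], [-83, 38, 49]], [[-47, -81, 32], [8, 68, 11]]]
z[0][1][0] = -83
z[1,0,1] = -81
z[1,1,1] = 68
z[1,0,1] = -81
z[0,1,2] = 49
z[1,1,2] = 11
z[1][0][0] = -47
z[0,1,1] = 38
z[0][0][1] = -88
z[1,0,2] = 32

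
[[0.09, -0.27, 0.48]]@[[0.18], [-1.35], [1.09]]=[[0.90]]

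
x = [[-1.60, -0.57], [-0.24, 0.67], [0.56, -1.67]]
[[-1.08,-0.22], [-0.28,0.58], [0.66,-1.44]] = x @ [[0.73, -0.15], [-0.15, 0.81]]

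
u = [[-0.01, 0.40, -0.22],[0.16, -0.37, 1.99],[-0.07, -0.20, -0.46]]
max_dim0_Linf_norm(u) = 1.99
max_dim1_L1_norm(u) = 2.52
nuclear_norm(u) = 2.57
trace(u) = -0.84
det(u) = -0.02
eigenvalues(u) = [(-0.04+0j), (-0.4+0.55j), (-0.4-0.55j)]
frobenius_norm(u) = 2.14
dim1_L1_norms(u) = [0.63, 2.52, 0.73]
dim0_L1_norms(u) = [0.24, 0.97, 2.67]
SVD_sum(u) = [[-0.02,0.05,-0.28], [0.17,-0.36,1.99], [-0.03,0.08,-0.41]] + [[0.03, 0.35, 0.06], [-0.0, -0.01, -0.0], [-0.02, -0.28, -0.05]] + [[-0.01,0.00,0.0],[-0.0,0.00,0.00],[-0.02,0.00,0.0]]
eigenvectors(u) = [[(-0.99+0j), 0.35+0.35j, 0.35-0.35j], [0.13+0.00j, (-0.83+0j), -0.83-0.00j], [(0.1+0j), (-0.02-0.26j), (-0.02+0.26j)]]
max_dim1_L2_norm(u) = 2.03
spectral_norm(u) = 2.09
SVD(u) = [[-0.14,0.78,-0.61], [0.97,-0.02,-0.24], [-0.20,-0.62,-0.76]] @ diag([2.093493078171152, 0.4521883943844044, 0.020307329552043406]) @ [[0.08, -0.18, 0.98], [0.07, 0.98, 0.17], [0.99, -0.06, -0.09]]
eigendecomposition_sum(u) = [[(-0.05+0j), -0.02+0.00j, -0.07+0.00j], [0.01-0.00j, 0.00-0.00j, (0.01-0j)], [0.01-0.00j, -0j, (0.01-0j)]] + [[(0.02-0.09j),0.21-0.05j,-0.08-0.76j], [(0.08+0.13j),-0.19+0.31j,0.99+0.81j], [-0.04+0.03j,-0.10-0.05j,-0.23+0.32j]] + [[0.02+0.09j,0.21+0.05j,-0.08+0.76j],[0.08-0.13j,-0.19-0.31j,(0.99-0.81j)],[-0.04-0.03j,-0.10+0.05j,(-0.23-0.32j)]]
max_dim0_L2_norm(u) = 2.05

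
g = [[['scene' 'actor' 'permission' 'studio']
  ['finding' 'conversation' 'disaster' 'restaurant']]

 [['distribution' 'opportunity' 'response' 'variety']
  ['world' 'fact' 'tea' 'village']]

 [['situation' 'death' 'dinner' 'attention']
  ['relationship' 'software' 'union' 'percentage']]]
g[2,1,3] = 'percentage'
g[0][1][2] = 'disaster'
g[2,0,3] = 'attention'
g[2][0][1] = 'death'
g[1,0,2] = 'response'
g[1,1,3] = 'village'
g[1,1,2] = 'tea'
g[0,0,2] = 'permission'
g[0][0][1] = 'actor'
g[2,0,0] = 'situation'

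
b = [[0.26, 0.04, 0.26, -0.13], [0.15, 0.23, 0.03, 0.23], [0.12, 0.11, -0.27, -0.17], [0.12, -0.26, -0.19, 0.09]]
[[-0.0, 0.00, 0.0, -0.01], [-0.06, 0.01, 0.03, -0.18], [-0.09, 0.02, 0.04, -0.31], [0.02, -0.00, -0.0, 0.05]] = b @ [[-0.13, 0.03, 0.07, -0.41], [-0.23, 0.05, 0.11, -0.73], [0.17, -0.04, -0.08, 0.55], [0.04, -0.01, -0.00, 0.16]]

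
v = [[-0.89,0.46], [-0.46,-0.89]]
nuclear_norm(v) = 2.00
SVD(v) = [[-0.89,-0.46],[-0.46,0.89]] @ diag([1.0018482919085105, 1.0018482919085105]) @ [[1.00, 0.0], [-0.0, -1.00]]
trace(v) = -1.78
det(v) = 1.00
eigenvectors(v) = [[0.71+0.00j, (0.71-0j)], [0.71j, -0.71j]]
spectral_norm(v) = 1.00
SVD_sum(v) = [[-0.89,0.0], [-0.46,0.0]] + [[0.00, 0.46],[0.0, -0.89]]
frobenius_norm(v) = 1.42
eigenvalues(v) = [(-0.89+0.46j), (-0.89-0.46j)]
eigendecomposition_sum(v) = [[(-0.44+0.23j), (0.23+0.44j)], [(-0.23-0.44j), (-0.44+0.23j)]] + [[-0.44-0.23j, 0.23-0.44j], [-0.23+0.44j, -0.44-0.23j]]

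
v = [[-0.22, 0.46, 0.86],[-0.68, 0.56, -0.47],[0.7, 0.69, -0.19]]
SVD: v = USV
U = [[0.17, 0.82, 0.54], [0.15, 0.52, -0.84], [-0.97, 0.22, -0.03]]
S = [1.0, 1.0, 1.0]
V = [[-0.82, -0.51, 0.26], [-0.38, 0.83, 0.42], [0.43, -0.25, 0.87]]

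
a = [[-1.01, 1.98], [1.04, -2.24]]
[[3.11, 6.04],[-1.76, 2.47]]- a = [[4.12, 4.06], [-2.80, 4.71]]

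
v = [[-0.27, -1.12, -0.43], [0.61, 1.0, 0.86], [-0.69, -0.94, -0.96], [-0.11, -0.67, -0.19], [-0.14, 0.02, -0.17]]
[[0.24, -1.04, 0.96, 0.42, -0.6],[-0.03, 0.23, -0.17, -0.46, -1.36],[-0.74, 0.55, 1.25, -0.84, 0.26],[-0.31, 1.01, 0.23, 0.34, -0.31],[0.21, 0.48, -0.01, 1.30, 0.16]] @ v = [[-1.32, -2.50, -1.90], [0.51, 0.70, 0.69], [-0.27, 0.77, -0.29], [0.55, 0.91, 0.77], [0.08, -0.61, 0.06]]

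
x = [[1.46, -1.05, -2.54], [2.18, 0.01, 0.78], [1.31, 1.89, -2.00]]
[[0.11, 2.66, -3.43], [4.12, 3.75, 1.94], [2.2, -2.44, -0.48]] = x@[[1.66,  1.53,  0.43], [0.68,  -1.76,  0.79], [0.63,  0.56,  1.27]]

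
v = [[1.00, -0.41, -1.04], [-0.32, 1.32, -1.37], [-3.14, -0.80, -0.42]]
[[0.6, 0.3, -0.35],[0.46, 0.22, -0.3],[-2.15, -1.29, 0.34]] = v @ [[0.61, 0.36, -0.13], [0.36, 0.22, -0.03], [-0.13, -0.03, 0.22]]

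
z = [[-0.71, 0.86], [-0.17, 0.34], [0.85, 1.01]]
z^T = [[-0.71, -0.17, 0.85], [0.86, 0.34, 1.01]]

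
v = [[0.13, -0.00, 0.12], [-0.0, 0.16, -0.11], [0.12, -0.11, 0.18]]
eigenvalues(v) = [0.33, 0.15, -0.0]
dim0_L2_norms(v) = [0.18, 0.19, 0.24]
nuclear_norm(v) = 0.48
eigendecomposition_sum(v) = [[0.07,-0.07,0.11], [-0.07,0.08,-0.12], [0.11,-0.12,0.18]] + [[0.06, 0.07, 0.01], [0.07, 0.08, 0.01], [0.01, 0.01, 0.00]] + [[-0.00, 0.00, 0.0], [0.0, -0.00, -0.00], [0.0, -0.0, -0.00]]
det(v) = -0.00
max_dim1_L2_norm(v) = 0.24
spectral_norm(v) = 0.33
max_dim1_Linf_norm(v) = 0.18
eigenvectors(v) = [[-0.45, 0.66, -0.60],  [0.49, 0.75, 0.45],  [-0.74, 0.09, 0.66]]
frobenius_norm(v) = 0.36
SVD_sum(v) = [[0.07, -0.07, 0.11], [-0.07, 0.08, -0.12], [0.11, -0.12, 0.18]] + [[0.06, 0.07, 0.01], [0.07, 0.08, 0.01], [0.01, 0.01, 0.0]] + [[-0.00, 0.0, 0.0], [0.0, -0.00, -0.0], [0.00, -0.0, -0.00]]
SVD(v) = [[-0.45, -0.66, -0.60], [0.49, -0.75, 0.45], [-0.74, -0.09, 0.66]] @ diag([0.3261990873714852, 0.14658246272012893, 0.002781550091614141]) @ [[-0.45,  0.49,  -0.74],[-0.66,  -0.75,  -0.09],[0.6,  -0.45,  -0.66]]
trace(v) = 0.47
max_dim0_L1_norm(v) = 0.41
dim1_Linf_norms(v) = [0.13, 0.16, 0.18]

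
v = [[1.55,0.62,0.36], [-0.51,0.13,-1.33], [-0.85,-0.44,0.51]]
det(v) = 0.178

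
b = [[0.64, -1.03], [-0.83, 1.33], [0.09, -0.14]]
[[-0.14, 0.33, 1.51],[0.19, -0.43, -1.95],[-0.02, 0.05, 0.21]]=b@[[-0.21, 0.68, 0.51], [0.01, 0.10, -1.15]]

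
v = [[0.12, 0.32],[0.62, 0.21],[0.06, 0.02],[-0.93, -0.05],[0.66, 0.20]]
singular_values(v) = [1.33, 0.34]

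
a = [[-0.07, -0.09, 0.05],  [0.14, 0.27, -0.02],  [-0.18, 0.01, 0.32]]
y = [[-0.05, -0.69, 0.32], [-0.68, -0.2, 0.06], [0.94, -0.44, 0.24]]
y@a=[[-0.15, -0.18, 0.11], [0.01, 0.01, -0.01], [-0.17, -0.20, 0.13]]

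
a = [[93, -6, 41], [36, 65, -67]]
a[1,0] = 36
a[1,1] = 65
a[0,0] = 93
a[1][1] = 65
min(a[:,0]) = 36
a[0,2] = 41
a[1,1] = 65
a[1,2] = -67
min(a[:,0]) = 36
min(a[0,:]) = -6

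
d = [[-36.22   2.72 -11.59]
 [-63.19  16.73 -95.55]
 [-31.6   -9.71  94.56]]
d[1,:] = [-63.19, 16.73, -95.55]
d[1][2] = -95.55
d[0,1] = 2.72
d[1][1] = 16.73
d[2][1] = -9.71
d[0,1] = 2.72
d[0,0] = -36.22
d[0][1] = 2.72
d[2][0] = -31.6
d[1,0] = -63.19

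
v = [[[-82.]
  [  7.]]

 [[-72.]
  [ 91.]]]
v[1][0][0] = -72.0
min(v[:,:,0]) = -82.0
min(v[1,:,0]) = -72.0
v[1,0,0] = -72.0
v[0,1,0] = 7.0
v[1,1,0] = 91.0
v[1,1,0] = 91.0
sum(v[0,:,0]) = -75.0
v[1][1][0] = 91.0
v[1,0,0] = -72.0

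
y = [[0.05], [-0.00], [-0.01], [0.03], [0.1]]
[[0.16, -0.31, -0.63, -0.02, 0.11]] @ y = [[0.02]]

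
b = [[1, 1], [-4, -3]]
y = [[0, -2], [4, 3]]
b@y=[[4, 1], [-12, -1]]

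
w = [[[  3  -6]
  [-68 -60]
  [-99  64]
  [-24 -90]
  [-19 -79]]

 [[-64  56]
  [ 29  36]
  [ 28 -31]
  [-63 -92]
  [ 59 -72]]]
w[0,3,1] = -90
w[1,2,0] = 28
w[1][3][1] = -92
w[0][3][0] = -24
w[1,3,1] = -92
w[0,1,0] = -68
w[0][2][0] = -99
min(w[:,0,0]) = -64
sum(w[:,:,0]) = -218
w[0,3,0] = -24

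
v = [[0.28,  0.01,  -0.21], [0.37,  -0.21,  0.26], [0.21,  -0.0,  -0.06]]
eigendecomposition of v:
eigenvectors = [[(0.36+0.23j), (0.36-0.23j), 0.01+0.00j], [(0.78+0j), (0.78-0j), -1.00+0.00j], [(0.45-0j), (0.45+0j), -0.02+0.00j]]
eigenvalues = [(0.11+0.11j), (0.11-0.11j), (-0.21+0j)]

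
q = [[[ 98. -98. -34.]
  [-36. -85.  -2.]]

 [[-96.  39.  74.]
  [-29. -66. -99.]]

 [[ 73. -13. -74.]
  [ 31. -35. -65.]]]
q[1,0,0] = -96.0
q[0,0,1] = -98.0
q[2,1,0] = 31.0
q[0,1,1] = -85.0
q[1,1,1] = -66.0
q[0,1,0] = -36.0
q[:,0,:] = [[98.0, -98.0, -34.0], [-96.0, 39.0, 74.0], [73.0, -13.0, -74.0]]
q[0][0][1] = -98.0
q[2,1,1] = -35.0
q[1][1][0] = -29.0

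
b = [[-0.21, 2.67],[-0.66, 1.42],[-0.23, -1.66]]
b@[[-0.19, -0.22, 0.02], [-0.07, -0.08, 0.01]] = [[-0.15, -0.17, 0.02], [0.03, 0.03, 0.0], [0.16, 0.18, -0.02]]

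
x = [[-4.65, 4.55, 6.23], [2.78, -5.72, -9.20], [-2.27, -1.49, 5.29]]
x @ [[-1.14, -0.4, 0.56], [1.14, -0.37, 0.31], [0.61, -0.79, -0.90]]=[[14.29, -4.75, -6.80], [-15.30, 8.27, 8.06], [4.12, -2.72, -6.49]]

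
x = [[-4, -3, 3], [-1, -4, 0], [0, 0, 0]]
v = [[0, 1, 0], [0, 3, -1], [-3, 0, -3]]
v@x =[[-1, -4, 0], [-3, -12, 0], [12, 9, -9]]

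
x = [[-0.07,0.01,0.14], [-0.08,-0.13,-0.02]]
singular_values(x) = [0.16, 0.15]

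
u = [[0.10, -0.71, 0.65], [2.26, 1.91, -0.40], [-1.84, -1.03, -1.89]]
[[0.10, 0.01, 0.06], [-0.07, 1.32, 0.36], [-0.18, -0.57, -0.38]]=u @ [[0.02, 0.68, 0.19],  [-0.04, -0.17, -0.03],  [0.1, -0.27, 0.03]]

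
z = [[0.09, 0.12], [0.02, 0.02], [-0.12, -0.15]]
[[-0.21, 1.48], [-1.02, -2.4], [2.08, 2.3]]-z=[[-0.3, 1.36], [-1.04, -2.42], [2.20, 2.45]]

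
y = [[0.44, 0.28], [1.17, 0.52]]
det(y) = -0.10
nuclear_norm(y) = 1.45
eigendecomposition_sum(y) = [[-0.05, 0.02], [0.1, -0.04]] + [[0.49, 0.26], [1.07, 0.56]]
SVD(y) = [[-0.37, -0.93], [-0.93, 0.37]] @ diag([1.3806444343135493, 0.07156078534378249]) @ [[-0.91, -0.43], [0.43, -0.91]]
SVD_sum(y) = [[0.47,0.22], [1.16,0.54]] + [[-0.03,0.06], [0.01,-0.02]]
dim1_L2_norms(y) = [0.52, 1.28]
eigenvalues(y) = [-0.09, 1.05]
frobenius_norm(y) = 1.38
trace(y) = 0.96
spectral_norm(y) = 1.38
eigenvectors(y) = [[-0.46,-0.42], [0.89,-0.91]]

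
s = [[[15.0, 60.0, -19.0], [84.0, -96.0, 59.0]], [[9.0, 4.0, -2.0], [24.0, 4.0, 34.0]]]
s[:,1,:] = [[84.0, -96.0, 59.0], [24.0, 4.0, 34.0]]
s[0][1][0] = 84.0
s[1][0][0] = 9.0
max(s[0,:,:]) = 84.0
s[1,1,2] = 34.0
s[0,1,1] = -96.0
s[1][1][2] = 34.0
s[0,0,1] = 60.0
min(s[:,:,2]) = -19.0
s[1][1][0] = 24.0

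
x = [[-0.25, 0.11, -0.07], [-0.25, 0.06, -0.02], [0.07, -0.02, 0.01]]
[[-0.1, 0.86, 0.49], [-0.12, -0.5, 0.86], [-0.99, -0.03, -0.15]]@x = [[-0.16, 0.03, -0.01], [0.22, -0.06, 0.03], [0.24, -0.11, 0.07]]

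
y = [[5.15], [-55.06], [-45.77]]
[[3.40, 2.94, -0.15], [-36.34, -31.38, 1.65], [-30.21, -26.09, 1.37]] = y @ [[0.66, 0.57, -0.03]]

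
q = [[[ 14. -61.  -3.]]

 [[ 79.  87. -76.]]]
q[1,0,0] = 79.0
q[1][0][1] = 87.0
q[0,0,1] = -61.0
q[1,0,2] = -76.0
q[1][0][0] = 79.0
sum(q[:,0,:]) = 40.0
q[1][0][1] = 87.0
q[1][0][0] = 79.0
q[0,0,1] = -61.0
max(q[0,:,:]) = 14.0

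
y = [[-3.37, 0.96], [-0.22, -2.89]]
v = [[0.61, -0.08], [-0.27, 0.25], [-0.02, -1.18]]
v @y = [[-2.04, 0.82], [0.85, -0.98], [0.33, 3.39]]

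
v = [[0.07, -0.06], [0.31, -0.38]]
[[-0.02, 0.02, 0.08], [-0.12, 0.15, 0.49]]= v@ [[-0.06, 0.07, 0.24], [0.28, -0.33, -1.10]]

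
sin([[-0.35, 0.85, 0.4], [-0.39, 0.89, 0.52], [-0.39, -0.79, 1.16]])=[[-0.31, 0.97, 0.26], [-0.35, 1.05, 0.36], [-0.46, -0.40, 1.16]]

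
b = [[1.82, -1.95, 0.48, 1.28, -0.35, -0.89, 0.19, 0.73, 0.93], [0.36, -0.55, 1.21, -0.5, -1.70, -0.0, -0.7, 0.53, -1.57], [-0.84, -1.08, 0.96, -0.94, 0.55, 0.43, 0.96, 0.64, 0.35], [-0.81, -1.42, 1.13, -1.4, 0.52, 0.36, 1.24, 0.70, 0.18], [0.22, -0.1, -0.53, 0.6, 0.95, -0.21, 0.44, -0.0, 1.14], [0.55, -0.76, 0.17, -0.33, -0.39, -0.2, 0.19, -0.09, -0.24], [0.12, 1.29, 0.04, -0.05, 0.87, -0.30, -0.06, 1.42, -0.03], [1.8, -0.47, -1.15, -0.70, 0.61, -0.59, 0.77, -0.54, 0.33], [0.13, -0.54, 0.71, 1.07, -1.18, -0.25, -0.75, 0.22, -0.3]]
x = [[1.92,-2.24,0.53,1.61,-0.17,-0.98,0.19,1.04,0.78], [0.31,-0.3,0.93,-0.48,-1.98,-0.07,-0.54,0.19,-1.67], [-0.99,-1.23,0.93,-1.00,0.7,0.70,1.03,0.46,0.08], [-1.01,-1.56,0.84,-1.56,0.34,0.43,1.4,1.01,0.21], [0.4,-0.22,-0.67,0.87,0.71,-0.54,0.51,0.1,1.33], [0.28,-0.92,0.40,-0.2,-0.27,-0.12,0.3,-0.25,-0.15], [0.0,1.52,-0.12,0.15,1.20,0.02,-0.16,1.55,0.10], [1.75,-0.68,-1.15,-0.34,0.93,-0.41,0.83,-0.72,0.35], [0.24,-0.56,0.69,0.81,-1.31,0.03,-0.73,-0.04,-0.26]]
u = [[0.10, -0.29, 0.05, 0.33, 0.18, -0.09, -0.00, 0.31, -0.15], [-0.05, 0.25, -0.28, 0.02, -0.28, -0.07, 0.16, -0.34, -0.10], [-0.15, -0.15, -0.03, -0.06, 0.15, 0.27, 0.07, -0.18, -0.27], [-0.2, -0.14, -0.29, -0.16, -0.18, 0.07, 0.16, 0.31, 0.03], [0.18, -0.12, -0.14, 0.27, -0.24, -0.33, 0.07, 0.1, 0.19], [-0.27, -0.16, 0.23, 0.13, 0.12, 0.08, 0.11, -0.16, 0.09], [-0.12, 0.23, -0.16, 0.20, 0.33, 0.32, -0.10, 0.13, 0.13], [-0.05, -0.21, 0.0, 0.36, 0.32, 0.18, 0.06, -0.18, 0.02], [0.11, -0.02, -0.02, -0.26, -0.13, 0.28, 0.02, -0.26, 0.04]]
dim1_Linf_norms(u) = [0.33, 0.34, 0.27, 0.31, 0.33, 0.27, 0.33, 0.36, 0.28]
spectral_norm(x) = 4.33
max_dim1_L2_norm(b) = 3.37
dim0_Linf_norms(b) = [1.82, 1.95, 1.21, 1.4, 1.7, 0.89, 1.24, 1.42, 1.57]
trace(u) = -0.24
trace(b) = 0.68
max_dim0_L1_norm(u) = 1.97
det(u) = 0.00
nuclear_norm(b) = 16.01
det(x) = 1.14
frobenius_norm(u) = 1.70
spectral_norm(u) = 0.93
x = u + b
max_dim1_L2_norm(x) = 3.78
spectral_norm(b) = 3.93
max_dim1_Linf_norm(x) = 2.24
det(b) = 0.00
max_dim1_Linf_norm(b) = 1.95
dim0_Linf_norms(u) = [0.27, 0.29, 0.29, 0.36, 0.33, 0.33, 0.16, 0.34, 0.27]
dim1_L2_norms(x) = [3.78, 2.89, 2.57, 3.15, 2.06, 1.18, 2.5, 2.71, 1.96]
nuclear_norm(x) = 18.03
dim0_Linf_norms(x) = [1.92, 2.24, 1.15, 1.61, 1.98, 0.98, 1.4, 1.55, 1.67]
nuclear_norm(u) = 4.37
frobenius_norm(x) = 7.88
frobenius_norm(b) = 7.33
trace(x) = 0.44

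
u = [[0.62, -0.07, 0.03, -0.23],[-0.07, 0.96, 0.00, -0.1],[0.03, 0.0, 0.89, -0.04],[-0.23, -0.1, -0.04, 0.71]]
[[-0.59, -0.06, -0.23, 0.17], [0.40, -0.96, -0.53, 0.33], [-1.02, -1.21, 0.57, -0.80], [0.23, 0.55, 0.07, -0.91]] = u @ [[-0.84, 0.08, -0.51, -0.16],  [0.36, -0.93, -0.60, 0.19],  [-1.12, -1.34, 0.65, -0.96],  [0.04, 0.59, -0.11, -1.36]]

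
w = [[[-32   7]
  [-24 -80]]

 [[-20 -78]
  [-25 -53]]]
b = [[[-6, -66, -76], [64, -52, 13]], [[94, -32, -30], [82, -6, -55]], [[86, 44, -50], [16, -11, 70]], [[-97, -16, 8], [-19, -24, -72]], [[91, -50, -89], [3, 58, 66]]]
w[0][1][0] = -24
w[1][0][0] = -20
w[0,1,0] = -24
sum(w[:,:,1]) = -204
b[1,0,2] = -30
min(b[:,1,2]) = -72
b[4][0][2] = -89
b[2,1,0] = 16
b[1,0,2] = -30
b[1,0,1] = -32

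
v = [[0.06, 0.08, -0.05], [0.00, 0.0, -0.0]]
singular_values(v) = [0.11, 0.0]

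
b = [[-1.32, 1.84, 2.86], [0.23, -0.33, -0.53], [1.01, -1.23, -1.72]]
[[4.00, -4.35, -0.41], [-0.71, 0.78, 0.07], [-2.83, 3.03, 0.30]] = b@[[-2.10, 1.75, 0.33], [-0.19, -0.33, 0.14], [0.55, -0.50, -0.08]]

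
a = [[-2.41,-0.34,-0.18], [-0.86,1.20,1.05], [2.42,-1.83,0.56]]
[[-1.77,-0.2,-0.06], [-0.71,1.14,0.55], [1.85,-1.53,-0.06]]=a@[[0.74,-0.04,-0.02], [-0.04,0.82,0.12], [-0.02,0.12,0.37]]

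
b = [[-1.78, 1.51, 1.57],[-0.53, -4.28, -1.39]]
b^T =[[-1.78, -0.53], [1.51, -4.28], [1.57, -1.39]]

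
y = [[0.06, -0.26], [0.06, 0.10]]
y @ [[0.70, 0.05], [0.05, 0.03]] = [[0.03,  -0.0], [0.05,  0.01]]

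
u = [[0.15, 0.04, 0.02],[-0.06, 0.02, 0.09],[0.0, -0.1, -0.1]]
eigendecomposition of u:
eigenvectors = [[(0.92+0j),(0.02-0.11j),(0.02+0.11j)], [(-0.36+0j),0.46+0.53j,0.46-0.53j], [(0.15+0j),(-0.7+0j),-0.70-0.00j]]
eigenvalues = [(0.14+0j), (-0.03+0.07j), (-0.03-0.07j)]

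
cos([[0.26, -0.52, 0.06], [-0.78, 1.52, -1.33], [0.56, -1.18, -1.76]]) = [[0.83, 0.33, -0.20], [0.7, -0.41, -0.09], [-0.02, -0.0, -0.56]]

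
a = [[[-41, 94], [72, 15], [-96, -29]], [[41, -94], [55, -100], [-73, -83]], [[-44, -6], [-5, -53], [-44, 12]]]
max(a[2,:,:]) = 12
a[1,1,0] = 55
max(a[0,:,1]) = 94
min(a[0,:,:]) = -96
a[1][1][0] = 55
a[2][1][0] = -5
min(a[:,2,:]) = -96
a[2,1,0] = -5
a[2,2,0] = -44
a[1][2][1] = -83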